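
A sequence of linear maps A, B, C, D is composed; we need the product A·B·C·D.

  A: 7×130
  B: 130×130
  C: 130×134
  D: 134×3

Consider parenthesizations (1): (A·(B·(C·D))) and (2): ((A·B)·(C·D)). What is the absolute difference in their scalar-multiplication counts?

67600

Order (1) = (A·(B·(C·D))): (C·D): 130×134 by 134×3 → 130×3, cost 130·134·3 = 52260; (B·(C·D)): 130×130 by 130×3 → 130×3, cost 130·130·3 = 50700; cumulative 102960; (A·(B·(C·D))): 7×130 by 130×3 → 7×3, cost 7·130·3 = 2730; cumulative 105690. Total 105690.
Order (2) = ((A·B)·(C·D)): (A·B): 7×130 by 130×130 → 7×130, cost 7·130·130 = 118300; (C·D): 130×134 by 134×3 → 130×3, cost 130·134·3 = 52260; ((A·B)·(C·D)): 7×130 by 130×3 → 7×3, cost 7·130·3 = 2730; cumulative 173290. Total 173290.
Difference: |105690 − 173290| = 67600.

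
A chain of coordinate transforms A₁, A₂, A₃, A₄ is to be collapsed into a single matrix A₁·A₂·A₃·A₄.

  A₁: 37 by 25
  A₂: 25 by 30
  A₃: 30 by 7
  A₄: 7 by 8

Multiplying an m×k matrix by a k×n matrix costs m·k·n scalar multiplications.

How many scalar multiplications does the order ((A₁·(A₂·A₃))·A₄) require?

13797

(A₂·A₃): 25×30 by 30×7 → 25×7, cost 25·30·7 = 5250
(A₁·(A₂·A₃)): 37×25 by 25×7 → 37×7, cost 37·25·7 = 6475; cumulative 11725
((A₁·(A₂·A₃))·A₄): 37×7 by 7×8 → 37×8, cost 37·7·8 = 2072; cumulative 13797
Total: 13797 scalar multiplications.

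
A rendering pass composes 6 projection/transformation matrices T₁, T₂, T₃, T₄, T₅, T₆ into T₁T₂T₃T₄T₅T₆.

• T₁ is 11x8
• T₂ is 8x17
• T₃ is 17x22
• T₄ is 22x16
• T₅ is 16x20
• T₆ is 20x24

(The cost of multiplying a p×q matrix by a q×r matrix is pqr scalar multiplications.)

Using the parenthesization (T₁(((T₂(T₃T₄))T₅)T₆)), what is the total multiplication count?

16672

(T₃T₄): 17×22 by 22×16 → 17×16, cost 17·22·16 = 5984
(T₂(T₃T₄)): 8×17 by 17×16 → 8×16, cost 8·17·16 = 2176; cumulative 8160
((T₂(T₃T₄))T₅): 8×16 by 16×20 → 8×20, cost 8·16·20 = 2560; cumulative 10720
(((T₂(T₃T₄))T₅)T₆): 8×20 by 20×24 → 8×24, cost 8·20·24 = 3840; cumulative 14560
(T₁(((T₂(T₃T₄))T₅)T₆)): 11×8 by 8×24 → 11×24, cost 11·8·24 = 2112; cumulative 16672
Total: 16672 scalar multiplications.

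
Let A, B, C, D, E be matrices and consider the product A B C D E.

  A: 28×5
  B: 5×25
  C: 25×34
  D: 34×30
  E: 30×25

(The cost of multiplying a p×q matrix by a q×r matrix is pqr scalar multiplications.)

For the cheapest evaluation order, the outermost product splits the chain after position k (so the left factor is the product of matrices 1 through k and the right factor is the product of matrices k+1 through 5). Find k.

1

Adjacent pairs: AB = 28·5·25 = 3500; BC = 5·25·34 = 4250; CD = 25·34·30 = 25500; DE = 34·30·25 = 25500.
Length 3: A..C: k=1: 0+4250+28·5·34=9010; k=2: 3500+0+28·25·34=27300 → min 9010 | B..D: k=2: 0+25500+5·25·30=29250; k=3: 4250+0+5·34·30=9350 → min 9350 | C..E: k=3: 0+25500+25·34·25=46750; k=4: 25500+0+25·30·25=44250 → min 44250.
Length 4: A..D: k=1: 0+9350+28·5·30=13550; k=2: 3500+25500+28·25·30=50000; k=3: 9010+0+28·34·30=37570 → min 13550 | B..E: k=2: 0+44250+5·25·25=47375; k=3: 4250+25500+5·34·25=34000; k=4: 9350+0+5·30·25=13100 → min 13100.
Top-level splits: k=1: (A..A)·(B..E) → 0+13100+28·5·25 = 16600; k=2: (A..B)·(C..E) → 3500+44250+28·25·25 = 65250; k=3: (A..C)·(D..E) → 9010+25500+28·34·25 = 58310; k=4: (A..D)·(E..E) → 13550+0+28·30·25 = 34550.
Best split is after A, i.e. k = 1.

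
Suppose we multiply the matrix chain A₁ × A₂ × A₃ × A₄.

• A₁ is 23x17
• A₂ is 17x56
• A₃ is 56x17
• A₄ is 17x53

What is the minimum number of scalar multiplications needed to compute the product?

Adjacent pairs: A₁A₂ = 23·17·56 = 21896; A₂A₃ = 17·56·17 = 16184; A₃A₄ = 56·17·53 = 50456.
Length 3: A₁..A₃: k=1: 0+16184+23·17·17=22831; k=2: 21896+0+23·56·17=43792 → min 22831 | A₂..A₄: k=2: 0+50456+17·56·53=100912; k=3: 16184+0+17·17·53=31501 → min 31501.
Length 4: A₁..A₄: k=1: 0+31501+23·17·53=52224; k=2: 21896+50456+23·56·53=140616; k=3: 22831+0+23·17·53=43554 → min 43554.
Optimal order: ((A₁ × (A₂ × A₃)) × A₄) with cost 43554.

43554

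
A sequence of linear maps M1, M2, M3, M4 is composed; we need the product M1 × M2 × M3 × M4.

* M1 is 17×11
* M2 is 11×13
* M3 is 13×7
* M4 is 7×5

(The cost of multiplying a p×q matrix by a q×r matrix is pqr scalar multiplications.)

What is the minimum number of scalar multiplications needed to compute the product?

2105

Adjacent pairs: M1M2 = 17·11·13 = 2431; M2M3 = 11·13·7 = 1001; M3M4 = 13·7·5 = 455.
Length 3: M1..M3: k=1: 0+1001+17·11·7=2310; k=2: 2431+0+17·13·7=3978 → min 2310 | M2..M4: k=2: 0+455+11·13·5=1170; k=3: 1001+0+11·7·5=1386 → min 1170.
Length 4: M1..M4: k=1: 0+1170+17·11·5=2105; k=2: 2431+455+17·13·5=3991; k=3: 2310+0+17·7·5=2905 → min 2105.
Optimal order: (M1 × (M2 × (M3 × M4))) with cost 2105.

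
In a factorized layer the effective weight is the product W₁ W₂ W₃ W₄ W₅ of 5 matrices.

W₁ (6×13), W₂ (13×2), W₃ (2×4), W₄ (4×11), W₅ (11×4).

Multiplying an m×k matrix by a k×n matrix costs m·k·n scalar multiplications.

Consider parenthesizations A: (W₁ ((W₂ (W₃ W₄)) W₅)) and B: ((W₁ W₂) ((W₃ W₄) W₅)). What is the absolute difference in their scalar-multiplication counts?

Order A = (W₁ ((W₂ (W₃ W₄)) W₅)): (W₃ W₄): 2×4 by 4×11 → 2×11, cost 2·4·11 = 88; (W₂ (W₃ W₄)): 13×2 by 2×11 → 13×11, cost 13·2·11 = 286; cumulative 374; ((W₂ (W₃ W₄)) W₅): 13×11 by 11×4 → 13×4, cost 13·11·4 = 572; cumulative 946; (W₁ ((W₂ (W₃ W₄)) W₅)): 6×13 by 13×4 → 6×4, cost 6·13·4 = 312; cumulative 1258. Total 1258.
Order B = ((W₁ W₂) ((W₃ W₄) W₅)): (W₁ W₂): 6×13 by 13×2 → 6×2, cost 6·13·2 = 156; (W₃ W₄): 2×4 by 4×11 → 2×11, cost 2·4·11 = 88; ((W₃ W₄) W₅): 2×11 by 11×4 → 2×4, cost 2·11·4 = 88; cumulative 176; ((W₁ W₂) ((W₃ W₄) W₅)): 6×2 by 2×4 → 6×4, cost 6·2·4 = 48; cumulative 380. Total 380.
Difference: |1258 − 380| = 878.

878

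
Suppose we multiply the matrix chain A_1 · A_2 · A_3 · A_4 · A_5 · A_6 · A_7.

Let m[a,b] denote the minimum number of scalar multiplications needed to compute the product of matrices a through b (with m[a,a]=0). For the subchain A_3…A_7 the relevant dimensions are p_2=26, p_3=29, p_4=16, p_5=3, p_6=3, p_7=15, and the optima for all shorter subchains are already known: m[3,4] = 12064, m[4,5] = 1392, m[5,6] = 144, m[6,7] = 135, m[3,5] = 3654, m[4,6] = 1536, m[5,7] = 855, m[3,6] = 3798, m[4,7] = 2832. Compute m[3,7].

m[3,7] = min over k∈[3,6] of m[3,k]+m[k+1,7]+p_{2}·p_k·p_{7}.
k=3: 0 + 2832 + 26·29·15 = 14142; k=4: 12064 + 855 + 26·16·15 = 19159; k=5: 3654 + 135 + 26·3·15 = 4959; k=6: 3798 + 0 + 26·3·15 = 4968.
Minimum: 4959 at k=5.

4959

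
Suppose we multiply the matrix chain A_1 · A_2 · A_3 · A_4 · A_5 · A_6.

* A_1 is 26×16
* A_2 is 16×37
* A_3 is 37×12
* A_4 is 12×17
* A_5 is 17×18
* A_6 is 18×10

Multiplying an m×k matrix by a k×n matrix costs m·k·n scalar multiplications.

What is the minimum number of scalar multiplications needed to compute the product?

18284

Adjacent pairs: A_1A_2 = 26·16·37 = 15392; A_2A_3 = 16·37·12 = 7104; A_3A_4 = 37·12·17 = 7548; A_4A_5 = 12·17·18 = 3672; A_5A_6 = 17·18·10 = 3060.
Length 3: A_1..A_3: k=1: 0+7104+26·16·12=12096; k=2: 15392+0+26·37·12=26936 → min 12096 | A_2..A_4: k=2: 0+7548+16·37·17=17612; k=3: 7104+0+16·12·17=10368 → min 10368 | A_3..A_5: k=3: 0+3672+37·12·18=11664; k=4: 7548+0+37·17·18=18870 → min 11664 | A_4..A_6: k=4: 0+3060+12·17·10=5100; k=5: 3672+0+12·18·10=5832 → min 5100.
Length 4: A_1..A_4: k=1: 0+10368+26·16·17=17440; k=2: 15392+7548+26·37·17=39294; k=3: 12096+0+26·12·17=17400 → min 17400 | A_2..A_5: k=2: 0+11664+16·37·18=22320; k=3: 7104+3672+16·12·18=14232; k=4: 10368+0+16·17·18=15264 → min 14232 | A_3..A_6: k=3: 0+5100+37·12·10=9540; k=4: 7548+3060+37·17·10=16898; k=5: 11664+0+37·18·10=18324 → min 9540.
Length 5: A_1..A_5: k=1: 0+14232+26·16·18=21720; k=2: 15392+11664+26·37·18=44372; k=3: 12096+3672+26·12·18=21384; k=4: 17400+0+26·17·18=25356 → min 21384 | A_2..A_6: k=2: 0+9540+16·37·10=15460; k=3: 7104+5100+16·12·10=14124; k=4: 10368+3060+16·17·10=16148; k=5: 14232+0+16·18·10=17112 → min 14124.
Length 6: A_1..A_6: k=1: 0+14124+26·16·10=18284; k=2: 15392+9540+26·37·10=34552; k=3: 12096+5100+26·12·10=20316; k=4: 17400+3060+26·17·10=24880; k=5: 21384+0+26·18·10=26064 → min 18284.
Optimal order: (A_1 · ((A_2 · A_3) · (A_4 · (A_5 · A_6)))) with cost 18284.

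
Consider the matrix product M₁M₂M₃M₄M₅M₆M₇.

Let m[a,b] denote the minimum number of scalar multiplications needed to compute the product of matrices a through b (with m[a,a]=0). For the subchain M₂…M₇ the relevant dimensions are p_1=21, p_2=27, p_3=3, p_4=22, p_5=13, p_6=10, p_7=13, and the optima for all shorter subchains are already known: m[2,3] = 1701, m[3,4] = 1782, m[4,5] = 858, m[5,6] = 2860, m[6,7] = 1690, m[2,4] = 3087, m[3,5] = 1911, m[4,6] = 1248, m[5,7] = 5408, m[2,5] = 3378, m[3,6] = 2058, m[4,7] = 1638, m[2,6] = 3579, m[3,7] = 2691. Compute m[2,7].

m[2,7] = min over k∈[2,6] of m[2,k]+m[k+1,7]+p_{1}·p_k·p_{7}.
k=2: 0 + 2691 + 21·27·13 = 10062; k=3: 1701 + 1638 + 21·3·13 = 4158; k=4: 3087 + 5408 + 21·22·13 = 14501; k=5: 3378 + 1690 + 21·13·13 = 8617; k=6: 3579 + 0 + 21·10·13 = 6309.
Minimum: 4158 at k=3.

4158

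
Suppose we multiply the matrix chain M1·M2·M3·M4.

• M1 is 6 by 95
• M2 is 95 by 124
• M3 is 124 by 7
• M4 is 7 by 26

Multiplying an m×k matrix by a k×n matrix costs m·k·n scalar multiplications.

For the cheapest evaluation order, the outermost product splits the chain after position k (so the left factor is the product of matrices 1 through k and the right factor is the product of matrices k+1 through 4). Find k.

3

Adjacent pairs: M1M2 = 6·95·124 = 70680; M2M3 = 95·124·7 = 82460; M3M4 = 124·7·26 = 22568.
Length 3: M1..M3: k=1: 0+82460+6·95·7=86450; k=2: 70680+0+6·124·7=75888 → min 75888 | M2..M4: k=2: 0+22568+95·124·26=328848; k=3: 82460+0+95·7·26=99750 → min 99750.
Top-level splits: k=1: (M1..M1)·(M2..M4) → 0+99750+6·95·26 = 114570; k=2: (M1..M2)·(M3..M4) → 70680+22568+6·124·26 = 112592; k=3: (M1..M3)·(M4..M4) → 75888+0+6·7·26 = 76980.
Best split is after M3, i.e. k = 3.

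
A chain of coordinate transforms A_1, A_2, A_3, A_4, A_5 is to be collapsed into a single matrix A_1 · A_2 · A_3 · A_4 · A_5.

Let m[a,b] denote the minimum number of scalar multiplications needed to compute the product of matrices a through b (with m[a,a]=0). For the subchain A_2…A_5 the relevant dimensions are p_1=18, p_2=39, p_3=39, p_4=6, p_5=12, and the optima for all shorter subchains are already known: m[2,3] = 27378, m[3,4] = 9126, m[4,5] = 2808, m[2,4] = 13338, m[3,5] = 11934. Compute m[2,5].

m[2,5] = min over k∈[2,4] of m[2,k]+m[k+1,5]+p_{1}·p_k·p_{5}.
k=2: 0 + 11934 + 18·39·12 = 20358; k=3: 27378 + 2808 + 18·39·12 = 38610; k=4: 13338 + 0 + 18·6·12 = 14634.
Minimum: 14634 at k=4.

14634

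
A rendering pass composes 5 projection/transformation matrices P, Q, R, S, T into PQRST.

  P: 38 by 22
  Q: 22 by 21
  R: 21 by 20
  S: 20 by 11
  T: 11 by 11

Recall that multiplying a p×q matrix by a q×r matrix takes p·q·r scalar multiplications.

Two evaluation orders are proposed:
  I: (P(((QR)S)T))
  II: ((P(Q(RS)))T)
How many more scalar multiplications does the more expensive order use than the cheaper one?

Order I = (P(((QR)S)T)): (QR): 22×21 by 21×20 → 22×20, cost 22·21·20 = 9240; ((QR)S): 22×20 by 20×11 → 22×11, cost 22·20·11 = 4840; cumulative 14080; (((QR)S)T): 22×11 by 11×11 → 22×11, cost 22·11·11 = 2662; cumulative 16742; (P(((QR)S)T)): 38×22 by 22×11 → 38×11, cost 38·22·11 = 9196; cumulative 25938. Total 25938.
Order II = ((P(Q(RS)))T): (RS): 21×20 by 20×11 → 21×11, cost 21·20·11 = 4620; (Q(RS)): 22×21 by 21×11 → 22×11, cost 22·21·11 = 5082; cumulative 9702; (P(Q(RS))): 38×22 by 22×11 → 38×11, cost 38·22·11 = 9196; cumulative 18898; ((P(Q(RS)))T): 38×11 by 11×11 → 38×11, cost 38·11·11 = 4598; cumulative 23496. Total 23496.
Difference: |25938 − 23496| = 2442.

2442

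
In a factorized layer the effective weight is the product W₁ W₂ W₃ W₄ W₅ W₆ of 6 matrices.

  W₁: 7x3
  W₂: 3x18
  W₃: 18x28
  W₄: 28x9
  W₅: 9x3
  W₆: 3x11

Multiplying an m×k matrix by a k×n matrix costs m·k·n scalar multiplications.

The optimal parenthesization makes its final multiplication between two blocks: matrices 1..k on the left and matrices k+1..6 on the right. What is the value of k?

Adjacent pairs: W₁W₂ = 7·3·18 = 378; W₂W₃ = 3·18·28 = 1512; W₃W₄ = 18·28·9 = 4536; W₄W₅ = 28·9·3 = 756; W₅W₆ = 9·3·11 = 297.
Length 3: W₁..W₃: k=1: 0+1512+7·3·28=2100; k=2: 378+0+7·18·28=3906 → min 2100 | W₂..W₄: k=2: 0+4536+3·18·9=5022; k=3: 1512+0+3·28·9=2268 → min 2268 | W₃..W₅: k=3: 0+756+18·28·3=2268; k=4: 4536+0+18·9·3=5022 → min 2268 | W₄..W₆: k=4: 0+297+28·9·11=3069; k=5: 756+0+28·3·11=1680 → min 1680.
Length 4: W₁..W₄: k=1: 0+2268+7·3·9=2457; k=2: 378+4536+7·18·9=6048; k=3: 2100+0+7·28·9=3864 → min 2457 | W₂..W₅: k=2: 0+2268+3·18·3=2430; k=3: 1512+756+3·28·3=2520; k=4: 2268+0+3·9·3=2349 → min 2349 | W₃..W₆: k=3: 0+1680+18·28·11=7224; k=4: 4536+297+18·9·11=6615; k=5: 2268+0+18·3·11=2862 → min 2862.
Length 5: W₁..W₅: k=1: 0+2349+7·3·3=2412; k=2: 378+2268+7·18·3=3024; k=3: 2100+756+7·28·3=3444; k=4: 2457+0+7·9·3=2646 → min 2412 | W₂..W₆: k=2: 0+2862+3·18·11=3456; k=3: 1512+1680+3·28·11=4116; k=4: 2268+297+3·9·11=2862; k=5: 2349+0+3·3·11=2448 → min 2448.
Top-level splits: k=1: (W₁..W₁)·(W₂..W₆) → 0+2448+7·3·11 = 2679; k=2: (W₁..W₂)·(W₃..W₆) → 378+2862+7·18·11 = 4626; k=3: (W₁..W₃)·(W₄..W₆) → 2100+1680+7·28·11 = 5936; k=4: (W₁..W₄)·(W₅..W₆) → 2457+297+7·9·11 = 3447; k=5: (W₁..W₅)·(W₆..W₆) → 2412+0+7·3·11 = 2643.
Best split is after W₅, i.e. k = 5.

5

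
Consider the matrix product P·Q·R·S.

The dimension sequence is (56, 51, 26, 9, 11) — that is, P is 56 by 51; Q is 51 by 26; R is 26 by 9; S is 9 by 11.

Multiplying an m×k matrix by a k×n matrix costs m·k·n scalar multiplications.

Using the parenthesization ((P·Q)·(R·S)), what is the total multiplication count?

92846

(P·Q): 56×51 by 51×26 → 56×26, cost 56·51·26 = 74256
(R·S): 26×9 by 9×11 → 26×11, cost 26·9·11 = 2574
((P·Q)·(R·S)): 56×26 by 26×11 → 56×11, cost 56·26·11 = 16016; cumulative 92846
Total: 92846 scalar multiplications.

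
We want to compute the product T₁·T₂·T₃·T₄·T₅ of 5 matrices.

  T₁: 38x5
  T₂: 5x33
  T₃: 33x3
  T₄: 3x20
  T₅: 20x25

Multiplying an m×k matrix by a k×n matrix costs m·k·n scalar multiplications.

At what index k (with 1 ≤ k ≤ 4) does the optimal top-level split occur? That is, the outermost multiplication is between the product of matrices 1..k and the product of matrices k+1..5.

Adjacent pairs: T₁T₂ = 38·5·33 = 6270; T₂T₃ = 5·33·3 = 495; T₃T₄ = 33·3·20 = 1980; T₄T₅ = 3·20·25 = 1500.
Length 3: T₁..T₃: k=1: 0+495+38·5·3=1065; k=2: 6270+0+38·33·3=10032 → min 1065 | T₂..T₄: k=2: 0+1980+5·33·20=5280; k=3: 495+0+5·3·20=795 → min 795 | T₃..T₅: k=3: 0+1500+33·3·25=3975; k=4: 1980+0+33·20·25=18480 → min 3975.
Length 4: T₁..T₄: k=1: 0+795+38·5·20=4595; k=2: 6270+1980+38·33·20=33330; k=3: 1065+0+38·3·20=3345 → min 3345 | T₂..T₅: k=2: 0+3975+5·33·25=8100; k=3: 495+1500+5·3·25=2370; k=4: 795+0+5·20·25=3295 → min 2370.
Top-level splits: k=1: (T₁..T₁)·(T₂..T₅) → 0+2370+38·5·25 = 7120; k=2: (T₁..T₂)·(T₃..T₅) → 6270+3975+38·33·25 = 41595; k=3: (T₁..T₃)·(T₄..T₅) → 1065+1500+38·3·25 = 5415; k=4: (T₁..T₄)·(T₅..T₅) → 3345+0+38·20·25 = 22345.
Best split is after T₃, i.e. k = 3.

3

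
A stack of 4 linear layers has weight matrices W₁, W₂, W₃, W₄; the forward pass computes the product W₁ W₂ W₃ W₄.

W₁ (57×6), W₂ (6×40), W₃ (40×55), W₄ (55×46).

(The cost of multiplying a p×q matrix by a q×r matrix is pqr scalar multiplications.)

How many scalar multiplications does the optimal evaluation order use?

Adjacent pairs: W₁W₂ = 57·6·40 = 13680; W₂W₃ = 6·40·55 = 13200; W₃W₄ = 40·55·46 = 101200.
Length 3: W₁..W₃: k=1: 0+13200+57·6·55=32010; k=2: 13680+0+57·40·55=139080 → min 32010 | W₂..W₄: k=2: 0+101200+6·40·46=112240; k=3: 13200+0+6·55·46=28380 → min 28380.
Length 4: W₁..W₄: k=1: 0+28380+57·6·46=44112; k=2: 13680+101200+57·40·46=219760; k=3: 32010+0+57·55·46=176220 → min 44112.
Optimal order: (W₁ ((W₂ W₃) W₄)) with cost 44112.

44112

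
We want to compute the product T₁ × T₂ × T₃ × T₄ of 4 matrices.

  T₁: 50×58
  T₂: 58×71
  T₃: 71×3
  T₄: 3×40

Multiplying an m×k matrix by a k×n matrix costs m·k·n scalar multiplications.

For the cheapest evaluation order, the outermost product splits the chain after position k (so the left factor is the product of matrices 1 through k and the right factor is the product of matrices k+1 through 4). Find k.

Adjacent pairs: T₁T₂ = 50·58·71 = 205900; T₂T₃ = 58·71·3 = 12354; T₃T₄ = 71·3·40 = 8520.
Length 3: T₁..T₃: k=1: 0+12354+50·58·3=21054; k=2: 205900+0+50·71·3=216550 → min 21054 | T₂..T₄: k=2: 0+8520+58·71·40=173240; k=3: 12354+0+58·3·40=19314 → min 19314.
Top-level splits: k=1: (T₁..T₁)·(T₂..T₄) → 0+19314+50·58·40 = 135314; k=2: (T₁..T₂)·(T₃..T₄) → 205900+8520+50·71·40 = 356420; k=3: (T₁..T₃)·(T₄..T₄) → 21054+0+50·3·40 = 27054.
Best split is after T₃, i.e. k = 3.

3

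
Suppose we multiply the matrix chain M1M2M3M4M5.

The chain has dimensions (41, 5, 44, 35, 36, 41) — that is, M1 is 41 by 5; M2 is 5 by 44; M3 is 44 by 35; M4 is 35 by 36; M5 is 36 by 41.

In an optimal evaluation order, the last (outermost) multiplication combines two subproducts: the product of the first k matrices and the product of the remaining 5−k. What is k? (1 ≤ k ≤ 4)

Adjacent pairs: M1M2 = 41·5·44 = 9020; M2M3 = 5·44·35 = 7700; M3M4 = 44·35·36 = 55440; M4M5 = 35·36·41 = 51660.
Length 3: M1..M3: k=1: 0+7700+41·5·35=14875; k=2: 9020+0+41·44·35=72160 → min 14875 | M2..M4: k=2: 0+55440+5·44·36=63360; k=3: 7700+0+5·35·36=14000 → min 14000 | M3..M5: k=3: 0+51660+44·35·41=114800; k=4: 55440+0+44·36·41=120384 → min 114800.
Length 4: M1..M4: k=1: 0+14000+41·5·36=21380; k=2: 9020+55440+41·44·36=129404; k=3: 14875+0+41·35·36=66535 → min 21380 | M2..M5: k=2: 0+114800+5·44·41=123820; k=3: 7700+51660+5·35·41=66535; k=4: 14000+0+5·36·41=21380 → min 21380.
Top-level splits: k=1: (M1..M1)·(M2..M5) → 0+21380+41·5·41 = 29785; k=2: (M1..M2)·(M3..M5) → 9020+114800+41·44·41 = 197784; k=3: (M1..M3)·(M4..M5) → 14875+51660+41·35·41 = 125370; k=4: (M1..M4)·(M5..M5) → 21380+0+41·36·41 = 81896.
Best split is after M1, i.e. k = 1.

1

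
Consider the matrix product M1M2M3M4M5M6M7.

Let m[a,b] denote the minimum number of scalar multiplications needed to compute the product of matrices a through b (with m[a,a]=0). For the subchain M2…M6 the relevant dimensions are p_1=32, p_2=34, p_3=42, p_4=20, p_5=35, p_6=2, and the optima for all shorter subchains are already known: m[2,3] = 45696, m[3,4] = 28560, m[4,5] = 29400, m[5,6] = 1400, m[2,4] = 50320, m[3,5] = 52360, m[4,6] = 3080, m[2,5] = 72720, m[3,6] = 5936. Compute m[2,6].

m[2,6] = min over k∈[2,5] of m[2,k]+m[k+1,6]+p_{1}·p_k·p_{6}.
k=2: 0 + 5936 + 32·34·2 = 8112; k=3: 45696 + 3080 + 32·42·2 = 51464; k=4: 50320 + 1400 + 32·20·2 = 53000; k=5: 72720 + 0 + 32·35·2 = 74960.
Minimum: 8112 at k=2.

8112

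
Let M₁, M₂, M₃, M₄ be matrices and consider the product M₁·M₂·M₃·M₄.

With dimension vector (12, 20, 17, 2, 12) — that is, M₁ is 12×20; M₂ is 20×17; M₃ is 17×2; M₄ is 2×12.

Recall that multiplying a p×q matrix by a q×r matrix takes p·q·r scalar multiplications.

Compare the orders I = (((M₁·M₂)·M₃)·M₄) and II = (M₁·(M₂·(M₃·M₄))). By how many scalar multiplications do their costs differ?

Order I = (((M₁·M₂)·M₃)·M₄): (M₁·M₂): 12×20 by 20×17 → 12×17, cost 12·20·17 = 4080; ((M₁·M₂)·M₃): 12×17 by 17×2 → 12×2, cost 12·17·2 = 408; cumulative 4488; (((M₁·M₂)·M₃)·M₄): 12×2 by 2×12 → 12×12, cost 12·2·12 = 288; cumulative 4776. Total 4776.
Order II = (M₁·(M₂·(M₃·M₄))): (M₃·M₄): 17×2 by 2×12 → 17×12, cost 17·2·12 = 408; (M₂·(M₃·M₄)): 20×17 by 17×12 → 20×12, cost 20·17·12 = 4080; cumulative 4488; (M₁·(M₂·(M₃·M₄))): 12×20 by 20×12 → 12×12, cost 12·20·12 = 2880; cumulative 7368. Total 7368.
Difference: |4776 − 7368| = 2592.

2592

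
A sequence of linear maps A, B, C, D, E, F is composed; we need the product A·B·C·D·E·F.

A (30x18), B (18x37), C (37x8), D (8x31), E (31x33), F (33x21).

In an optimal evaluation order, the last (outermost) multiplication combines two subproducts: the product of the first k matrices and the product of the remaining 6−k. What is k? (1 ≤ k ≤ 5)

3

Adjacent pairs: AB = 30·18·37 = 19980; BC = 18·37·8 = 5328; CD = 37·8·31 = 9176; DE = 8·31·33 = 8184; EF = 31·33·21 = 21483.
Length 3: A..C: k=1: 0+5328+30·18·8=9648; k=2: 19980+0+30·37·8=28860 → min 9648 | B..D: k=2: 0+9176+18·37·31=29822; k=3: 5328+0+18·8·31=9792 → min 9792 | C..E: k=3: 0+8184+37·8·33=17952; k=4: 9176+0+37·31·33=47027 → min 17952 | D..F: k=4: 0+21483+8·31·21=26691; k=5: 8184+0+8·33·21=13728 → min 13728.
Length 4: A..D: k=1: 0+9792+30·18·31=26532; k=2: 19980+9176+30·37·31=63566; k=3: 9648+0+30·8·31=17088 → min 17088 | B..E: k=2: 0+17952+18·37·33=39930; k=3: 5328+8184+18·8·33=18264; k=4: 9792+0+18·31·33=28206 → min 18264 | C..F: k=3: 0+13728+37·8·21=19944; k=4: 9176+21483+37·31·21=54746; k=5: 17952+0+37·33·21=43593 → min 19944.
Length 5: A..E: k=1: 0+18264+30·18·33=36084; k=2: 19980+17952+30·37·33=74562; k=3: 9648+8184+30·8·33=25752; k=4: 17088+0+30·31·33=47778 → min 25752 | B..F: k=2: 0+19944+18·37·21=33930; k=3: 5328+13728+18·8·21=22080; k=4: 9792+21483+18·31·21=42993; k=5: 18264+0+18·33·21=30738 → min 22080.
Top-level splits: k=1: (A..A)·(B..F) → 0+22080+30·18·21 = 33420; k=2: (A..B)·(C..F) → 19980+19944+30·37·21 = 63234; k=3: (A..C)·(D..F) → 9648+13728+30·8·21 = 28416; k=4: (A..D)·(E..F) → 17088+21483+30·31·21 = 58101; k=5: (A..E)·(F..F) → 25752+0+30·33·21 = 46542.
Best split is after C, i.e. k = 3.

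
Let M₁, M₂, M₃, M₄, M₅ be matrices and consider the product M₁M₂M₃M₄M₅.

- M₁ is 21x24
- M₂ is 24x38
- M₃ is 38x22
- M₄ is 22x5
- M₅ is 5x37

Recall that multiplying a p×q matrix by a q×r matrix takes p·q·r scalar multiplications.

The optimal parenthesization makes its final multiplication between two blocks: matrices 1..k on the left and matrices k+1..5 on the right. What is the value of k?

Adjacent pairs: M₁M₂ = 21·24·38 = 19152; M₂M₃ = 24·38·22 = 20064; M₃M₄ = 38·22·5 = 4180; M₄M₅ = 22·5·37 = 4070.
Length 3: M₁..M₃: k=1: 0+20064+21·24·22=31152; k=2: 19152+0+21·38·22=36708 → min 31152 | M₂..M₄: k=2: 0+4180+24·38·5=8740; k=3: 20064+0+24·22·5=22704 → min 8740 | M₃..M₅: k=3: 0+4070+38·22·37=35002; k=4: 4180+0+38·5·37=11210 → min 11210.
Length 4: M₁..M₄: k=1: 0+8740+21·24·5=11260; k=2: 19152+4180+21·38·5=27322; k=3: 31152+0+21·22·5=33462 → min 11260 | M₂..M₅: k=2: 0+11210+24·38·37=44954; k=3: 20064+4070+24·22·37=43670; k=4: 8740+0+24·5·37=13180 → min 13180.
Top-level splits: k=1: (M₁..M₁)·(M₂..M₅) → 0+13180+21·24·37 = 31828; k=2: (M₁..M₂)·(M₃..M₅) → 19152+11210+21·38·37 = 59888; k=3: (M₁..M₃)·(M₄..M₅) → 31152+4070+21·22·37 = 52316; k=4: (M₁..M₄)·(M₅..M₅) → 11260+0+21·5·37 = 15145.
Best split is after M₄, i.e. k = 4.

4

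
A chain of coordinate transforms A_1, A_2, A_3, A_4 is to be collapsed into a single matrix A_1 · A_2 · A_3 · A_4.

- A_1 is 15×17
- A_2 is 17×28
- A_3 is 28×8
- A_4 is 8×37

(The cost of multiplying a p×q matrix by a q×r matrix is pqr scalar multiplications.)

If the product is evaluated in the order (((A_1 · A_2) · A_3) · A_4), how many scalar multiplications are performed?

(A_1 · A_2): 15×17 by 17×28 → 15×28, cost 15·17·28 = 7140
((A_1 · A_2) · A_3): 15×28 by 28×8 → 15×8, cost 15·28·8 = 3360; cumulative 10500
(((A_1 · A_2) · A_3) · A_4): 15×8 by 8×37 → 15×37, cost 15·8·37 = 4440; cumulative 14940
Total: 14940 scalar multiplications.

14940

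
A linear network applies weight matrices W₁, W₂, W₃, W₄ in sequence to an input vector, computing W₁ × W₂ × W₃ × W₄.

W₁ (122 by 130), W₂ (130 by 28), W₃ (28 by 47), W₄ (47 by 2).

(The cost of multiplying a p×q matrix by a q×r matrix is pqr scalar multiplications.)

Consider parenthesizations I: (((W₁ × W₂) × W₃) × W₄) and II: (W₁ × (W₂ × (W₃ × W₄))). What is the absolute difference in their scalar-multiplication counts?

574468

Order I = (((W₁ × W₂) × W₃) × W₄): (W₁ × W₂): 122×130 by 130×28 → 122×28, cost 122·130·28 = 444080; ((W₁ × W₂) × W₃): 122×28 by 28×47 → 122×47, cost 122·28·47 = 160552; cumulative 604632; (((W₁ × W₂) × W₃) × W₄): 122×47 by 47×2 → 122×2, cost 122·47·2 = 11468; cumulative 616100. Total 616100.
Order II = (W₁ × (W₂ × (W₃ × W₄))): (W₃ × W₄): 28×47 by 47×2 → 28×2, cost 28·47·2 = 2632; (W₂ × (W₃ × W₄)): 130×28 by 28×2 → 130×2, cost 130·28·2 = 7280; cumulative 9912; (W₁ × (W₂ × (W₃ × W₄))): 122×130 by 130×2 → 122×2, cost 122·130·2 = 31720; cumulative 41632. Total 41632.
Difference: |616100 − 41632| = 574468.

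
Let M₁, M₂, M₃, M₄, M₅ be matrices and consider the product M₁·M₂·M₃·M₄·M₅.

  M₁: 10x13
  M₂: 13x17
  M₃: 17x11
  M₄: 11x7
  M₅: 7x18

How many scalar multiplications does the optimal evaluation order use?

5026

Adjacent pairs: M₁M₂ = 10·13·17 = 2210; M₂M₃ = 13·17·11 = 2431; M₃M₄ = 17·11·7 = 1309; M₄M₅ = 11·7·18 = 1386.
Length 3: M₁..M₃: k=1: 0+2431+10·13·11=3861; k=2: 2210+0+10·17·11=4080 → min 3861 | M₂..M₄: k=2: 0+1309+13·17·7=2856; k=3: 2431+0+13·11·7=3432 → min 2856 | M₃..M₅: k=3: 0+1386+17·11·18=4752; k=4: 1309+0+17·7·18=3451 → min 3451.
Length 4: M₁..M₄: k=1: 0+2856+10·13·7=3766; k=2: 2210+1309+10·17·7=4709; k=3: 3861+0+10·11·7=4631 → min 3766 | M₂..M₅: k=2: 0+3451+13·17·18=7429; k=3: 2431+1386+13·11·18=6391; k=4: 2856+0+13·7·18=4494 → min 4494.
Length 5: M₁..M₅: k=1: 0+4494+10·13·18=6834; k=2: 2210+3451+10·17·18=8721; k=3: 3861+1386+10·11·18=7227; k=4: 3766+0+10·7·18=5026 → min 5026.
Optimal order: ((M₁·(M₂·(M₃·M₄)))·M₅) with cost 5026.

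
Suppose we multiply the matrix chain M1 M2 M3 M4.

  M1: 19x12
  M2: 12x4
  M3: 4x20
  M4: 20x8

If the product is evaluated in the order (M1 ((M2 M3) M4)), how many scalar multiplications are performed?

4704

(M2 M3): 12×4 by 4×20 → 12×20, cost 12·4·20 = 960
((M2 M3) M4): 12×20 by 20×8 → 12×8, cost 12·20·8 = 1920; cumulative 2880
(M1 ((M2 M3) M4)): 19×12 by 12×8 → 19×8, cost 19·12·8 = 1824; cumulative 4704
Total: 4704 scalar multiplications.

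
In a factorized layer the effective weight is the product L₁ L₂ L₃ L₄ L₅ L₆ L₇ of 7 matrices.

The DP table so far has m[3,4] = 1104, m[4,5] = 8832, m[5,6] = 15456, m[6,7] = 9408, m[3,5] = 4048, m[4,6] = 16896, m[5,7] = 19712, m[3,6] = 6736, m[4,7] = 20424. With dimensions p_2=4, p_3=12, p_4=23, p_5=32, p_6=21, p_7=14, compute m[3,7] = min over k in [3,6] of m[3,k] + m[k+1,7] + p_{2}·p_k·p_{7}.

7912

m[3,7] = min over k∈[3,6] of m[3,k]+m[k+1,7]+p_{2}·p_k·p_{7}.
k=3: 0 + 20424 + 4·12·14 = 21096; k=4: 1104 + 19712 + 4·23·14 = 22104; k=5: 4048 + 9408 + 4·32·14 = 15248; k=6: 6736 + 0 + 4·21·14 = 7912.
Minimum: 7912 at k=6.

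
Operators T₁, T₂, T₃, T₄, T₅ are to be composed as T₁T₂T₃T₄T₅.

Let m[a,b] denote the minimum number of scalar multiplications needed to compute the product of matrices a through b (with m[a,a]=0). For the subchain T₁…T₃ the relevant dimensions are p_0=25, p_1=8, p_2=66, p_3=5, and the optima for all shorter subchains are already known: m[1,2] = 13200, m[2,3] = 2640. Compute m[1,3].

m[1,3] = min over k∈[1,2] of m[1,k]+m[k+1,3]+p_{0}·p_k·p_{3}.
k=1: 0 + 2640 + 25·8·5 = 3640; k=2: 13200 + 0 + 25·66·5 = 21450.
Minimum: 3640 at k=1.

3640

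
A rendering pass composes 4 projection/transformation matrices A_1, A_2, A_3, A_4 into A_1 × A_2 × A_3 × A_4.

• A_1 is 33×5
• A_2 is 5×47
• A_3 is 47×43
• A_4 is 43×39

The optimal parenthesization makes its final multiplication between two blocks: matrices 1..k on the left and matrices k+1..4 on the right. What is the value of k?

1

Adjacent pairs: A_1A_2 = 33·5·47 = 7755; A_2A_3 = 5·47·43 = 10105; A_3A_4 = 47·43·39 = 78819.
Length 3: A_1..A_3: k=1: 0+10105+33·5·43=17200; k=2: 7755+0+33·47·43=74448 → min 17200 | A_2..A_4: k=2: 0+78819+5·47·39=87984; k=3: 10105+0+5·43·39=18490 → min 18490.
Top-level splits: k=1: (A_1..A_1)·(A_2..A_4) → 0+18490+33·5·39 = 24925; k=2: (A_1..A_2)·(A_3..A_4) → 7755+78819+33·47·39 = 147063; k=3: (A_1..A_3)·(A_4..A_4) → 17200+0+33·43·39 = 72541.
Best split is after A_1, i.e. k = 1.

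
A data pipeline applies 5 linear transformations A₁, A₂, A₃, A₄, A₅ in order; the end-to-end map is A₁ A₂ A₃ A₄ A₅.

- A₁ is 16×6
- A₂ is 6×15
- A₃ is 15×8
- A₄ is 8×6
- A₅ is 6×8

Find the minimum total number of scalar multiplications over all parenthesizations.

Adjacent pairs: A₁A₂ = 16·6·15 = 1440; A₂A₃ = 6·15·8 = 720; A₃A₄ = 15·8·6 = 720; A₄A₅ = 8·6·8 = 384.
Length 3: A₁..A₃: k=1: 0+720+16·6·8=1488; k=2: 1440+0+16·15·8=3360 → min 1488 | A₂..A₄: k=2: 0+720+6·15·6=1260; k=3: 720+0+6·8·6=1008 → min 1008 | A₃..A₅: k=3: 0+384+15·8·8=1344; k=4: 720+0+15·6·8=1440 → min 1344.
Length 4: A₁..A₄: k=1: 0+1008+16·6·6=1584; k=2: 1440+720+16·15·6=3600; k=3: 1488+0+16·8·6=2256 → min 1584 | A₂..A₅: k=2: 0+1344+6·15·8=2064; k=3: 720+384+6·8·8=1488; k=4: 1008+0+6·6·8=1296 → min 1296.
Length 5: A₁..A₅: k=1: 0+1296+16·6·8=2064; k=2: 1440+1344+16·15·8=4704; k=3: 1488+384+16·8·8=2896; k=4: 1584+0+16·6·8=2352 → min 2064.
Optimal order: (A₁ (((A₂ A₃) A₄) A₅)) with cost 2064.

2064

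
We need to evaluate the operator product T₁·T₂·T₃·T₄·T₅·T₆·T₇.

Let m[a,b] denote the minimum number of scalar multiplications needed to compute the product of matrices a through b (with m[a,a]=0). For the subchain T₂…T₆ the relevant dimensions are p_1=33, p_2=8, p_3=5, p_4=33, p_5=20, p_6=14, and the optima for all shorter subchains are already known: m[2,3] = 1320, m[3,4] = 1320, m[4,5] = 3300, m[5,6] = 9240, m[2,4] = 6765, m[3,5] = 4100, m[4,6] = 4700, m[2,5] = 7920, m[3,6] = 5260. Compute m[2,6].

8330

m[2,6] = min over k∈[2,5] of m[2,k]+m[k+1,6]+p_{1}·p_k·p_{6}.
k=2: 0 + 5260 + 33·8·14 = 8956; k=3: 1320 + 4700 + 33·5·14 = 8330; k=4: 6765 + 9240 + 33·33·14 = 31251; k=5: 7920 + 0 + 33·20·14 = 17160.
Minimum: 8330 at k=3.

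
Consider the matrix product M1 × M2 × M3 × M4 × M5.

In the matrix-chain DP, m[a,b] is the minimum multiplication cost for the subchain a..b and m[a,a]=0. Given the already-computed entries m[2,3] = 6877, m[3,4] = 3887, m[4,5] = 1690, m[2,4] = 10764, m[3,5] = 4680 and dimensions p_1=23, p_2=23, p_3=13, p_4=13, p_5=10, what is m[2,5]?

9970

m[2,5] = min over k∈[2,4] of m[2,k]+m[k+1,5]+p_{1}·p_k·p_{5}.
k=2: 0 + 4680 + 23·23·10 = 9970; k=3: 6877 + 1690 + 23·13·10 = 11557; k=4: 10764 + 0 + 23·13·10 = 13754.
Minimum: 9970 at k=2.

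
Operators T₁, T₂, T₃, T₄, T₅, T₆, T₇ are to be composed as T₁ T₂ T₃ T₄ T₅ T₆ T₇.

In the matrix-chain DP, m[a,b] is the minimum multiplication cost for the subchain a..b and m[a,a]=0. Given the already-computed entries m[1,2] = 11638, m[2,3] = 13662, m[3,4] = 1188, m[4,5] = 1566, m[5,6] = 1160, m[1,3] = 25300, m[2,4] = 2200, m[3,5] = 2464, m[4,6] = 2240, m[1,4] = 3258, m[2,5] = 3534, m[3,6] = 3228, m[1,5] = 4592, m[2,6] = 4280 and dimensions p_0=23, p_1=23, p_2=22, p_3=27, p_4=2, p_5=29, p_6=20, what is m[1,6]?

5338

m[1,6] = min over k∈[1,5] of m[1,k]+m[k+1,6]+p_{0}·p_k·p_{6}.
k=1: 0 + 4280 + 23·23·20 = 14860; k=2: 11638 + 3228 + 23·22·20 = 24986; k=3: 25300 + 2240 + 23·27·20 = 39960; k=4: 3258 + 1160 + 23·2·20 = 5338; k=5: 4592 + 0 + 23·29·20 = 17932.
Minimum: 5338 at k=4.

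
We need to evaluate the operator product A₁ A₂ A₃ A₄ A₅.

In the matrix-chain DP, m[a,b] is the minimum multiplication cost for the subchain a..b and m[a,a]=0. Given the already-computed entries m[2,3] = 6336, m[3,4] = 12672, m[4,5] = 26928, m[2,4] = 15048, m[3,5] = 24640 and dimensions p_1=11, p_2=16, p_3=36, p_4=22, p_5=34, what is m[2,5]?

23276

m[2,5] = min over k∈[2,4] of m[2,k]+m[k+1,5]+p_{1}·p_k·p_{5}.
k=2: 0 + 24640 + 11·16·34 = 30624; k=3: 6336 + 26928 + 11·36·34 = 46728; k=4: 15048 + 0 + 11·22·34 = 23276.
Minimum: 23276 at k=4.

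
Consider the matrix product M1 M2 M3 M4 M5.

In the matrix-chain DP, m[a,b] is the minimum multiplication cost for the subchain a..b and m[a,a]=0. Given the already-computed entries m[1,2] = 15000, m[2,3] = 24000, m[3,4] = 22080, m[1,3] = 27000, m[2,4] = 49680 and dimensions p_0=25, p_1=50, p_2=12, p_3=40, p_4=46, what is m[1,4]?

m[1,4] = min over k∈[1,3] of m[1,k]+m[k+1,4]+p_{0}·p_k·p_{4}.
k=1: 0 + 49680 + 25·50·46 = 107180; k=2: 15000 + 22080 + 25·12·46 = 50880; k=3: 27000 + 0 + 25·40·46 = 73000.
Minimum: 50880 at k=2.

50880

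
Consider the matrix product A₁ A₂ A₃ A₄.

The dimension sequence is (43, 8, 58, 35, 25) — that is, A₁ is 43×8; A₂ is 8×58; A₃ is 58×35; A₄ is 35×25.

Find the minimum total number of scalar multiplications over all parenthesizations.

31840

Adjacent pairs: A₁A₂ = 43·8·58 = 19952; A₂A₃ = 8·58·35 = 16240; A₃A₄ = 58·35·25 = 50750.
Length 3: A₁..A₃: k=1: 0+16240+43·8·35=28280; k=2: 19952+0+43·58·35=107242 → min 28280 | A₂..A₄: k=2: 0+50750+8·58·25=62350; k=3: 16240+0+8·35·25=23240 → min 23240.
Length 4: A₁..A₄: k=1: 0+23240+43·8·25=31840; k=2: 19952+50750+43·58·25=133052; k=3: 28280+0+43·35·25=65905 → min 31840.
Optimal order: (A₁ ((A₂ A₃) A₄)) with cost 31840.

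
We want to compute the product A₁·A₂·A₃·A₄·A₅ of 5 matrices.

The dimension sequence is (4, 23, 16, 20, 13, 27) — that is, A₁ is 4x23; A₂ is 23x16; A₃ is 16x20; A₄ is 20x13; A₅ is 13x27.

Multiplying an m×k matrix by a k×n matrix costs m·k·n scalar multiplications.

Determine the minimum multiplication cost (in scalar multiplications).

Adjacent pairs: A₁A₂ = 4·23·16 = 1472; A₂A₃ = 23·16·20 = 7360; A₃A₄ = 16·20·13 = 4160; A₄A₅ = 20·13·27 = 7020.
Length 3: A₁..A₃: k=1: 0+7360+4·23·20=9200; k=2: 1472+0+4·16·20=2752 → min 2752 | A₂..A₄: k=2: 0+4160+23·16·13=8944; k=3: 7360+0+23·20·13=13340 → min 8944 | A₃..A₅: k=3: 0+7020+16·20·27=15660; k=4: 4160+0+16·13·27=9776 → min 9776.
Length 4: A₁..A₄: k=1: 0+8944+4·23·13=10140; k=2: 1472+4160+4·16·13=6464; k=3: 2752+0+4·20·13=3792 → min 3792 | A₂..A₅: k=2: 0+9776+23·16·27=19712; k=3: 7360+7020+23·20·27=26800; k=4: 8944+0+23·13·27=17017 → min 17017.
Length 5: A₁..A₅: k=1: 0+17017+4·23·27=19501; k=2: 1472+9776+4·16·27=12976; k=3: 2752+7020+4·20·27=11932; k=4: 3792+0+4·13·27=5196 → min 5196.
Optimal order: ((((A₁·A₂)·A₃)·A₄)·A₅) with cost 5196.

5196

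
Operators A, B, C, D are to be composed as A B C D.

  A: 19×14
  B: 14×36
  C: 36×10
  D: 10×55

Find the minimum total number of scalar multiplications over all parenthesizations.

18150

Adjacent pairs: AB = 19·14·36 = 9576; BC = 14·36·10 = 5040; CD = 36·10·55 = 19800.
Length 3: A..C: k=1: 0+5040+19·14·10=7700; k=2: 9576+0+19·36·10=16416 → min 7700 | B..D: k=2: 0+19800+14·36·55=47520; k=3: 5040+0+14·10·55=12740 → min 12740.
Length 4: A..D: k=1: 0+12740+19·14·55=27370; k=2: 9576+19800+19·36·55=66996; k=3: 7700+0+19·10·55=18150 → min 18150.
Optimal order: ((A (B C)) D) with cost 18150.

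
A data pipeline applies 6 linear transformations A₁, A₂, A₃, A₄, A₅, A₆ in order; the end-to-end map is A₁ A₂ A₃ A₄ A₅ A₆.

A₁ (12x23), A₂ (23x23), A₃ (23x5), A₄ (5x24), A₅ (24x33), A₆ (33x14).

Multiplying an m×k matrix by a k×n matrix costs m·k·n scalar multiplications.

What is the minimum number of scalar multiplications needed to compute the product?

11135

Adjacent pairs: A₁A₂ = 12·23·23 = 6348; A₂A₃ = 23·23·5 = 2645; A₃A₄ = 23·5·24 = 2760; A₄A₅ = 5·24·33 = 3960; A₅A₆ = 24·33·14 = 11088.
Length 3: A₁..A₃: k=1: 0+2645+12·23·5=4025; k=2: 6348+0+12·23·5=7728 → min 4025 | A₂..A₄: k=2: 0+2760+23·23·24=15456; k=3: 2645+0+23·5·24=5405 → min 5405 | A₃..A₅: k=3: 0+3960+23·5·33=7755; k=4: 2760+0+23·24·33=20976 → min 7755 | A₄..A₆: k=4: 0+11088+5·24·14=12768; k=5: 3960+0+5·33·14=6270 → min 6270.
Length 4: A₁..A₄: k=1: 0+5405+12·23·24=12029; k=2: 6348+2760+12·23·24=15732; k=3: 4025+0+12·5·24=5465 → min 5465 | A₂..A₅: k=2: 0+7755+23·23·33=25212; k=3: 2645+3960+23·5·33=10400; k=4: 5405+0+23·24·33=23621 → min 10400 | A₃..A₆: k=3: 0+6270+23·5·14=7880; k=4: 2760+11088+23·24·14=21576; k=5: 7755+0+23·33·14=18381 → min 7880.
Length 5: A₁..A₅: k=1: 0+10400+12·23·33=19508; k=2: 6348+7755+12·23·33=23211; k=3: 4025+3960+12·5·33=9965; k=4: 5465+0+12·24·33=14969 → min 9965 | A₂..A₆: k=2: 0+7880+23·23·14=15286; k=3: 2645+6270+23·5·14=10525; k=4: 5405+11088+23·24·14=24221; k=5: 10400+0+23·33·14=21026 → min 10525.
Length 6: A₁..A₆: k=1: 0+10525+12·23·14=14389; k=2: 6348+7880+12·23·14=18092; k=3: 4025+6270+12·5·14=11135; k=4: 5465+11088+12·24·14=20585; k=5: 9965+0+12·33·14=15509 → min 11135.
Optimal order: ((A₁ (A₂ A₃)) ((A₄ A₅) A₆)) with cost 11135.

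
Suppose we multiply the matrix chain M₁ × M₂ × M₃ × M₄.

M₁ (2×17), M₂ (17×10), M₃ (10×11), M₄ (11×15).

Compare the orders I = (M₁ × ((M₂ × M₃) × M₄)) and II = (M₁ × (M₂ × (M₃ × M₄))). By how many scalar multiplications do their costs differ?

475

Order I = (M₁ × ((M₂ × M₃) × M₄)): (M₂ × M₃): 17×10 by 10×11 → 17×11, cost 17·10·11 = 1870; ((M₂ × M₃) × M₄): 17×11 by 11×15 → 17×15, cost 17·11·15 = 2805; cumulative 4675; (M₁ × ((M₂ × M₃) × M₄)): 2×17 by 17×15 → 2×15, cost 2·17·15 = 510; cumulative 5185. Total 5185.
Order II = (M₁ × (M₂ × (M₃ × M₄))): (M₃ × M₄): 10×11 by 11×15 → 10×15, cost 10·11·15 = 1650; (M₂ × (M₃ × M₄)): 17×10 by 10×15 → 17×15, cost 17·10·15 = 2550; cumulative 4200; (M₁ × (M₂ × (M₃ × M₄))): 2×17 by 17×15 → 2×15, cost 2·17·15 = 510; cumulative 4710. Total 4710.
Difference: |5185 − 4710| = 475.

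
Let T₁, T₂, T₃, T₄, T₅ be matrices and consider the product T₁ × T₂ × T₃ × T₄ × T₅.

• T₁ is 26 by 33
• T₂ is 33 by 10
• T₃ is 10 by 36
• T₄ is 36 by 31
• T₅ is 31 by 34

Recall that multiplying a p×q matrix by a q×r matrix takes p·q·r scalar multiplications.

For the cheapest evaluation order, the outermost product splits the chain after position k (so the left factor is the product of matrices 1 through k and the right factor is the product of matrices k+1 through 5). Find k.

Adjacent pairs: T₁T₂ = 26·33·10 = 8580; T₂T₃ = 33·10·36 = 11880; T₃T₄ = 10·36·31 = 11160; T₄T₅ = 36·31·34 = 37944.
Length 3: T₁..T₃: k=1: 0+11880+26·33·36=42768; k=2: 8580+0+26·10·36=17940 → min 17940 | T₂..T₄: k=2: 0+11160+33·10·31=21390; k=3: 11880+0+33·36·31=48708 → min 21390 | T₃..T₅: k=3: 0+37944+10·36·34=50184; k=4: 11160+0+10·31·34=21700 → min 21700.
Length 4: T₁..T₄: k=1: 0+21390+26·33·31=47988; k=2: 8580+11160+26·10·31=27800; k=3: 17940+0+26·36·31=46956 → min 27800 | T₂..T₅: k=2: 0+21700+33·10·34=32920; k=3: 11880+37944+33·36·34=90216; k=4: 21390+0+33·31·34=56172 → min 32920.
Top-level splits: k=1: (T₁..T₁)·(T₂..T₅) → 0+32920+26·33·34 = 62092; k=2: (T₁..T₂)·(T₃..T₅) → 8580+21700+26·10·34 = 39120; k=3: (T₁..T₃)·(T₄..T₅) → 17940+37944+26·36·34 = 87708; k=4: (T₁..T₄)·(T₅..T₅) → 27800+0+26·31·34 = 55204.
Best split is after T₂, i.e. k = 2.

2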